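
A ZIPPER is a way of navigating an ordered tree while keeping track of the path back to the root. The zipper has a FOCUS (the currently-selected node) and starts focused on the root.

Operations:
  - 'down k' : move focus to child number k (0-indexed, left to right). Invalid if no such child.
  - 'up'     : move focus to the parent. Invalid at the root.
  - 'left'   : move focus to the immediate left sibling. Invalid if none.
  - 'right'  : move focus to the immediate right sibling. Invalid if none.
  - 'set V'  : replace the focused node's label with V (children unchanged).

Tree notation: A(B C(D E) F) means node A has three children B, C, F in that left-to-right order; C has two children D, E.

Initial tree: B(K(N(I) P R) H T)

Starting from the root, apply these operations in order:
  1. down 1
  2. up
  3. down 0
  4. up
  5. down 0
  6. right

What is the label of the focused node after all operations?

Step 1 (down 1): focus=H path=1 depth=1 children=[] left=['K'] right=['T'] parent=B
Step 2 (up): focus=B path=root depth=0 children=['K', 'H', 'T'] (at root)
Step 3 (down 0): focus=K path=0 depth=1 children=['N', 'P', 'R'] left=[] right=['H', 'T'] parent=B
Step 4 (up): focus=B path=root depth=0 children=['K', 'H', 'T'] (at root)
Step 5 (down 0): focus=K path=0 depth=1 children=['N', 'P', 'R'] left=[] right=['H', 'T'] parent=B
Step 6 (right): focus=H path=1 depth=1 children=[] left=['K'] right=['T'] parent=B

Answer: H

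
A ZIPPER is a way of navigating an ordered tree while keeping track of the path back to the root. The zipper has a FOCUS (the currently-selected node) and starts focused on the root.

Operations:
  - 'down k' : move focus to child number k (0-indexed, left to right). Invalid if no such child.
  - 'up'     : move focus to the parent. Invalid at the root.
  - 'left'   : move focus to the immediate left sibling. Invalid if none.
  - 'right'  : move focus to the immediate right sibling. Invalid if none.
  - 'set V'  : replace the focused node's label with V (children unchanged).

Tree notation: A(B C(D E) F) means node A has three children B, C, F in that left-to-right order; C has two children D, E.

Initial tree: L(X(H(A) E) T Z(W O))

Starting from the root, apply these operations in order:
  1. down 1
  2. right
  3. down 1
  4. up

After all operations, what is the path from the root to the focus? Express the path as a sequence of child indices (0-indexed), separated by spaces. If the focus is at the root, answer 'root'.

Answer: 2

Derivation:
Step 1 (down 1): focus=T path=1 depth=1 children=[] left=['X'] right=['Z'] parent=L
Step 2 (right): focus=Z path=2 depth=1 children=['W', 'O'] left=['X', 'T'] right=[] parent=L
Step 3 (down 1): focus=O path=2/1 depth=2 children=[] left=['W'] right=[] parent=Z
Step 4 (up): focus=Z path=2 depth=1 children=['W', 'O'] left=['X', 'T'] right=[] parent=L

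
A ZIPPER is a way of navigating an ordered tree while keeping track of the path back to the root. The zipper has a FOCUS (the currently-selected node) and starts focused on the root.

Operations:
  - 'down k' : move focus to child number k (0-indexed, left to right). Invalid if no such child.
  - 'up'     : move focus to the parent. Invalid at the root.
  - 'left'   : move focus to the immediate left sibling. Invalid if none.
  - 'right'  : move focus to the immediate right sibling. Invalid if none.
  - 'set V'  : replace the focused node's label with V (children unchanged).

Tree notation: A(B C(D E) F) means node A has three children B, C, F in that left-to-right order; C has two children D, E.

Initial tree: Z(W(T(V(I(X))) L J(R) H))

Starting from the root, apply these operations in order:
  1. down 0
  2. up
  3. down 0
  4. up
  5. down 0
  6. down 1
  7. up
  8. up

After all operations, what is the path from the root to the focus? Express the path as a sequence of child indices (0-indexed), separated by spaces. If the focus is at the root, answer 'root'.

Answer: root

Derivation:
Step 1 (down 0): focus=W path=0 depth=1 children=['T', 'L', 'J', 'H'] left=[] right=[] parent=Z
Step 2 (up): focus=Z path=root depth=0 children=['W'] (at root)
Step 3 (down 0): focus=W path=0 depth=1 children=['T', 'L', 'J', 'H'] left=[] right=[] parent=Z
Step 4 (up): focus=Z path=root depth=0 children=['W'] (at root)
Step 5 (down 0): focus=W path=0 depth=1 children=['T', 'L', 'J', 'H'] left=[] right=[] parent=Z
Step 6 (down 1): focus=L path=0/1 depth=2 children=[] left=['T'] right=['J', 'H'] parent=W
Step 7 (up): focus=W path=0 depth=1 children=['T', 'L', 'J', 'H'] left=[] right=[] parent=Z
Step 8 (up): focus=Z path=root depth=0 children=['W'] (at root)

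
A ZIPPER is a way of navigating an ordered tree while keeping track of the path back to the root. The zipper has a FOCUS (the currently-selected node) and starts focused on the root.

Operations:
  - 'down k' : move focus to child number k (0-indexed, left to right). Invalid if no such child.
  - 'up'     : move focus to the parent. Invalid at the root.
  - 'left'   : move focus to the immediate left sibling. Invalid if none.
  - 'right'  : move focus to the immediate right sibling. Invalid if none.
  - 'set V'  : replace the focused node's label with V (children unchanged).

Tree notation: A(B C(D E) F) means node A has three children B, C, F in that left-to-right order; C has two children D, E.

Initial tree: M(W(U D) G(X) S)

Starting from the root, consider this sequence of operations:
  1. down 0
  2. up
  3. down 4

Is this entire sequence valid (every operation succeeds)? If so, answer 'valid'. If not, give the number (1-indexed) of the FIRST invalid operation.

Step 1 (down 0): focus=W path=0 depth=1 children=['U', 'D'] left=[] right=['G', 'S'] parent=M
Step 2 (up): focus=M path=root depth=0 children=['W', 'G', 'S'] (at root)
Step 3 (down 4): INVALID

Answer: 3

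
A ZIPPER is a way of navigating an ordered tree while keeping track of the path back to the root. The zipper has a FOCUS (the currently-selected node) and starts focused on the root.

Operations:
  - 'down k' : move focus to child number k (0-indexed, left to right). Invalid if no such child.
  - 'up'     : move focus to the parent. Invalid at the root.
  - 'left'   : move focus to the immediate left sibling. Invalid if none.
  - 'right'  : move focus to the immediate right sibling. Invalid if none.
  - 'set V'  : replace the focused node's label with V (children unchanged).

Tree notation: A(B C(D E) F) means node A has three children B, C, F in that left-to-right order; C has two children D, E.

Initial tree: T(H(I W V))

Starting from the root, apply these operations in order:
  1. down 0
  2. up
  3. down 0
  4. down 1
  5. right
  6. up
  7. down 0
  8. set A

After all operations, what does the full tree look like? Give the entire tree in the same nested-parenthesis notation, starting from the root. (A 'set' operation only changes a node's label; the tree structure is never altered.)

Step 1 (down 0): focus=H path=0 depth=1 children=['I', 'W', 'V'] left=[] right=[] parent=T
Step 2 (up): focus=T path=root depth=0 children=['H'] (at root)
Step 3 (down 0): focus=H path=0 depth=1 children=['I', 'W', 'V'] left=[] right=[] parent=T
Step 4 (down 1): focus=W path=0/1 depth=2 children=[] left=['I'] right=['V'] parent=H
Step 5 (right): focus=V path=0/2 depth=2 children=[] left=['I', 'W'] right=[] parent=H
Step 6 (up): focus=H path=0 depth=1 children=['I', 'W', 'V'] left=[] right=[] parent=T
Step 7 (down 0): focus=I path=0/0 depth=2 children=[] left=[] right=['W', 'V'] parent=H
Step 8 (set A): focus=A path=0/0 depth=2 children=[] left=[] right=['W', 'V'] parent=H

Answer: T(H(A W V))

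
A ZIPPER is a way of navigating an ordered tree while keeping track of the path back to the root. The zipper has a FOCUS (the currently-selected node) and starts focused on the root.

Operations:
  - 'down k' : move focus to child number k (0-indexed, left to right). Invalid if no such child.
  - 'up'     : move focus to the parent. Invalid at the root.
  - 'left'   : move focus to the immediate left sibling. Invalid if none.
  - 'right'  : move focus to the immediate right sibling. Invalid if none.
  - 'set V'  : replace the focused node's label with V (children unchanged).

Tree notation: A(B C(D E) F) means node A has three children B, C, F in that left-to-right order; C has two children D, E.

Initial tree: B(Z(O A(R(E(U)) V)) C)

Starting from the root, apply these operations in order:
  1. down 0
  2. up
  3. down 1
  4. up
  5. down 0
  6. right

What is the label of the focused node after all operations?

Answer: C

Derivation:
Step 1 (down 0): focus=Z path=0 depth=1 children=['O', 'A'] left=[] right=['C'] parent=B
Step 2 (up): focus=B path=root depth=0 children=['Z', 'C'] (at root)
Step 3 (down 1): focus=C path=1 depth=1 children=[] left=['Z'] right=[] parent=B
Step 4 (up): focus=B path=root depth=0 children=['Z', 'C'] (at root)
Step 5 (down 0): focus=Z path=0 depth=1 children=['O', 'A'] left=[] right=['C'] parent=B
Step 6 (right): focus=C path=1 depth=1 children=[] left=['Z'] right=[] parent=B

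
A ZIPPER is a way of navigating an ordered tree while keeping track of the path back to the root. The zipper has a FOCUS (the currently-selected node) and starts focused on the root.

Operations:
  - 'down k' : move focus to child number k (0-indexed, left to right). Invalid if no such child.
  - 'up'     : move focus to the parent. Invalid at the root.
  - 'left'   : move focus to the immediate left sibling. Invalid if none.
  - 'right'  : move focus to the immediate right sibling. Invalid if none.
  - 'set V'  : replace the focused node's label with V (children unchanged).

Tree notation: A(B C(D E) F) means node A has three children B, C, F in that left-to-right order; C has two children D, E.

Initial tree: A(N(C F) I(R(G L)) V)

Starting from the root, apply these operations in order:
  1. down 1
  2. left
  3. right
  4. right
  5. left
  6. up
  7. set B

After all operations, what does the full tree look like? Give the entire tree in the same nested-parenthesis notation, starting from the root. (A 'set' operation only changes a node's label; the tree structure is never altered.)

Answer: B(N(C F) I(R(G L)) V)

Derivation:
Step 1 (down 1): focus=I path=1 depth=1 children=['R'] left=['N'] right=['V'] parent=A
Step 2 (left): focus=N path=0 depth=1 children=['C', 'F'] left=[] right=['I', 'V'] parent=A
Step 3 (right): focus=I path=1 depth=1 children=['R'] left=['N'] right=['V'] parent=A
Step 4 (right): focus=V path=2 depth=1 children=[] left=['N', 'I'] right=[] parent=A
Step 5 (left): focus=I path=1 depth=1 children=['R'] left=['N'] right=['V'] parent=A
Step 6 (up): focus=A path=root depth=0 children=['N', 'I', 'V'] (at root)
Step 7 (set B): focus=B path=root depth=0 children=['N', 'I', 'V'] (at root)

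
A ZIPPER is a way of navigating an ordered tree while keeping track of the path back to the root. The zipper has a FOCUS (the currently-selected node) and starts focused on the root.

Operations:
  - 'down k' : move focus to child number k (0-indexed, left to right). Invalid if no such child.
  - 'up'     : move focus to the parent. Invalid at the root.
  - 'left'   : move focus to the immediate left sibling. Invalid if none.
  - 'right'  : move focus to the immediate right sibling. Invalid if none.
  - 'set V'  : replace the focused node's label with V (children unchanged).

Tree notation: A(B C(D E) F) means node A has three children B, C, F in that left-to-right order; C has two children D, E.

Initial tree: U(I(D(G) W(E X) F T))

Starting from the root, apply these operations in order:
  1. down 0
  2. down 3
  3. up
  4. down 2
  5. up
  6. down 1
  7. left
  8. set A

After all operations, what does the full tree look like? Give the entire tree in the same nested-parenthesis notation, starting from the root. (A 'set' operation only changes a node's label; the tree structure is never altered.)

Answer: U(I(A(G) W(E X) F T))

Derivation:
Step 1 (down 0): focus=I path=0 depth=1 children=['D', 'W', 'F', 'T'] left=[] right=[] parent=U
Step 2 (down 3): focus=T path=0/3 depth=2 children=[] left=['D', 'W', 'F'] right=[] parent=I
Step 3 (up): focus=I path=0 depth=1 children=['D', 'W', 'F', 'T'] left=[] right=[] parent=U
Step 4 (down 2): focus=F path=0/2 depth=2 children=[] left=['D', 'W'] right=['T'] parent=I
Step 5 (up): focus=I path=0 depth=1 children=['D', 'W', 'F', 'T'] left=[] right=[] parent=U
Step 6 (down 1): focus=W path=0/1 depth=2 children=['E', 'X'] left=['D'] right=['F', 'T'] parent=I
Step 7 (left): focus=D path=0/0 depth=2 children=['G'] left=[] right=['W', 'F', 'T'] parent=I
Step 8 (set A): focus=A path=0/0 depth=2 children=['G'] left=[] right=['W', 'F', 'T'] parent=I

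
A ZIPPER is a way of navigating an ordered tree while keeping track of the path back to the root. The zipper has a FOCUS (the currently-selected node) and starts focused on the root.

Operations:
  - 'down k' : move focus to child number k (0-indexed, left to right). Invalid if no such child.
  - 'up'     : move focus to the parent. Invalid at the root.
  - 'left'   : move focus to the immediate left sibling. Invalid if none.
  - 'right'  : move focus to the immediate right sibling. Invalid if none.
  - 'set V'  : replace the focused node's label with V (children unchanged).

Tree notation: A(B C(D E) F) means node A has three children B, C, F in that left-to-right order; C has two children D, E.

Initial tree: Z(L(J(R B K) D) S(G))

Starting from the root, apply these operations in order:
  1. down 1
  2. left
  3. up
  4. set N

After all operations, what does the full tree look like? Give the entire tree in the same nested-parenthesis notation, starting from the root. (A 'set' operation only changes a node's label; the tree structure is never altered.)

Step 1 (down 1): focus=S path=1 depth=1 children=['G'] left=['L'] right=[] parent=Z
Step 2 (left): focus=L path=0 depth=1 children=['J', 'D'] left=[] right=['S'] parent=Z
Step 3 (up): focus=Z path=root depth=0 children=['L', 'S'] (at root)
Step 4 (set N): focus=N path=root depth=0 children=['L', 'S'] (at root)

Answer: N(L(J(R B K) D) S(G))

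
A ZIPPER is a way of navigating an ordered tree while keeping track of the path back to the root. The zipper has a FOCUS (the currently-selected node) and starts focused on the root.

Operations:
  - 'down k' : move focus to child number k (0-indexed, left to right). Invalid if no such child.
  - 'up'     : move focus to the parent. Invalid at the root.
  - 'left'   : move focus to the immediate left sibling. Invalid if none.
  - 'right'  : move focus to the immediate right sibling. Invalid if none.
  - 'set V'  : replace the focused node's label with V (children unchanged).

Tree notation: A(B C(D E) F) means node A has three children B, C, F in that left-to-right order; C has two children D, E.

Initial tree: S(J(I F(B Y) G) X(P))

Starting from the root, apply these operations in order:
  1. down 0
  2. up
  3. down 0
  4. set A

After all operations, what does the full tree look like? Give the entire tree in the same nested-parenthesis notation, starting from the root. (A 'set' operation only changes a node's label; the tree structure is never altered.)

Step 1 (down 0): focus=J path=0 depth=1 children=['I', 'F', 'G'] left=[] right=['X'] parent=S
Step 2 (up): focus=S path=root depth=0 children=['J', 'X'] (at root)
Step 3 (down 0): focus=J path=0 depth=1 children=['I', 'F', 'G'] left=[] right=['X'] parent=S
Step 4 (set A): focus=A path=0 depth=1 children=['I', 'F', 'G'] left=[] right=['X'] parent=S

Answer: S(A(I F(B Y) G) X(P))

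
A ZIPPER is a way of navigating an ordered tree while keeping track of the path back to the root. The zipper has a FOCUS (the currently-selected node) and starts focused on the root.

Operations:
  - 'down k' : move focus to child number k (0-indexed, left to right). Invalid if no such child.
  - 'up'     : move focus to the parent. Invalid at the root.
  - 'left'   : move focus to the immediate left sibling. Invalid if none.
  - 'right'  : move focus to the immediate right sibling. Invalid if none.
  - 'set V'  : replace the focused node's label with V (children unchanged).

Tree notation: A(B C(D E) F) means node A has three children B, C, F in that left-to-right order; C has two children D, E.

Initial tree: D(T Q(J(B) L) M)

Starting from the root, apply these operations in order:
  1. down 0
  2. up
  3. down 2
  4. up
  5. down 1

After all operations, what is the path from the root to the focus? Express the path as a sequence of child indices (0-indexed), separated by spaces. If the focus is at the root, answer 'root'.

Answer: 1

Derivation:
Step 1 (down 0): focus=T path=0 depth=1 children=[] left=[] right=['Q', 'M'] parent=D
Step 2 (up): focus=D path=root depth=0 children=['T', 'Q', 'M'] (at root)
Step 3 (down 2): focus=M path=2 depth=1 children=[] left=['T', 'Q'] right=[] parent=D
Step 4 (up): focus=D path=root depth=0 children=['T', 'Q', 'M'] (at root)
Step 5 (down 1): focus=Q path=1 depth=1 children=['J', 'L'] left=['T'] right=['M'] parent=D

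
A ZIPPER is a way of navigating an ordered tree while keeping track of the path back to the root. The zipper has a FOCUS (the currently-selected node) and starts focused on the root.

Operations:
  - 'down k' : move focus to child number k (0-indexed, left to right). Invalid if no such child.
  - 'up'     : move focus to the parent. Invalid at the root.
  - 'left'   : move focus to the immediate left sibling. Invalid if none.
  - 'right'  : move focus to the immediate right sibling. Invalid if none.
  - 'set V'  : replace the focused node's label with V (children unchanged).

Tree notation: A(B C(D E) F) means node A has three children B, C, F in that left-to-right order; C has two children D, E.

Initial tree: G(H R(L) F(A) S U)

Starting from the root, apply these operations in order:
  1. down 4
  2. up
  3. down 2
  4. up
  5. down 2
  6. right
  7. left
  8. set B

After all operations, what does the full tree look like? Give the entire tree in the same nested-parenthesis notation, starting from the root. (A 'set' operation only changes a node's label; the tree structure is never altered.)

Step 1 (down 4): focus=U path=4 depth=1 children=[] left=['H', 'R', 'F', 'S'] right=[] parent=G
Step 2 (up): focus=G path=root depth=0 children=['H', 'R', 'F', 'S', 'U'] (at root)
Step 3 (down 2): focus=F path=2 depth=1 children=['A'] left=['H', 'R'] right=['S', 'U'] parent=G
Step 4 (up): focus=G path=root depth=0 children=['H', 'R', 'F', 'S', 'U'] (at root)
Step 5 (down 2): focus=F path=2 depth=1 children=['A'] left=['H', 'R'] right=['S', 'U'] parent=G
Step 6 (right): focus=S path=3 depth=1 children=[] left=['H', 'R', 'F'] right=['U'] parent=G
Step 7 (left): focus=F path=2 depth=1 children=['A'] left=['H', 'R'] right=['S', 'U'] parent=G
Step 8 (set B): focus=B path=2 depth=1 children=['A'] left=['H', 'R'] right=['S', 'U'] parent=G

Answer: G(H R(L) B(A) S U)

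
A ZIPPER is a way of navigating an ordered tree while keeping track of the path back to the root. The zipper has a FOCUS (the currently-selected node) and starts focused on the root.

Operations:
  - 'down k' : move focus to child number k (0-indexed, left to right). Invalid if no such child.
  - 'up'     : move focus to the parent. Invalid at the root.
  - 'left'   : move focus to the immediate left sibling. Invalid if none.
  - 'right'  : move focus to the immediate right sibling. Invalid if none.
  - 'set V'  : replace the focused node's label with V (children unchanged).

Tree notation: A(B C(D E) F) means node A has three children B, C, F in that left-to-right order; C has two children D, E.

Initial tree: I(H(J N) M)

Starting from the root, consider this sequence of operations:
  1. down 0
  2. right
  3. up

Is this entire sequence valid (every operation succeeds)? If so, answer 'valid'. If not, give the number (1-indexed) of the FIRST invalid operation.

Step 1 (down 0): focus=H path=0 depth=1 children=['J', 'N'] left=[] right=['M'] parent=I
Step 2 (right): focus=M path=1 depth=1 children=[] left=['H'] right=[] parent=I
Step 3 (up): focus=I path=root depth=0 children=['H', 'M'] (at root)

Answer: valid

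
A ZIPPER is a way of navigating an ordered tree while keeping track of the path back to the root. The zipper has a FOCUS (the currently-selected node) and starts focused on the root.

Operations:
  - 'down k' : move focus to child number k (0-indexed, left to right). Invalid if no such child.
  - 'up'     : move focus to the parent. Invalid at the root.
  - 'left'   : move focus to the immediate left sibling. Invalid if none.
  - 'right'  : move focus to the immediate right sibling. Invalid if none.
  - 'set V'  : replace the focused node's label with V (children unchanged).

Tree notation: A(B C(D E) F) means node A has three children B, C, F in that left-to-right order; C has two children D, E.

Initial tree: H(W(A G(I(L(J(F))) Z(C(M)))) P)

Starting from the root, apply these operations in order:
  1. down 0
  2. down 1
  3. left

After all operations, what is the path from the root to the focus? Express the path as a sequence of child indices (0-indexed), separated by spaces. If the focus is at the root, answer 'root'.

Step 1 (down 0): focus=W path=0 depth=1 children=['A', 'G'] left=[] right=['P'] parent=H
Step 2 (down 1): focus=G path=0/1 depth=2 children=['I', 'Z'] left=['A'] right=[] parent=W
Step 3 (left): focus=A path=0/0 depth=2 children=[] left=[] right=['G'] parent=W

Answer: 0 0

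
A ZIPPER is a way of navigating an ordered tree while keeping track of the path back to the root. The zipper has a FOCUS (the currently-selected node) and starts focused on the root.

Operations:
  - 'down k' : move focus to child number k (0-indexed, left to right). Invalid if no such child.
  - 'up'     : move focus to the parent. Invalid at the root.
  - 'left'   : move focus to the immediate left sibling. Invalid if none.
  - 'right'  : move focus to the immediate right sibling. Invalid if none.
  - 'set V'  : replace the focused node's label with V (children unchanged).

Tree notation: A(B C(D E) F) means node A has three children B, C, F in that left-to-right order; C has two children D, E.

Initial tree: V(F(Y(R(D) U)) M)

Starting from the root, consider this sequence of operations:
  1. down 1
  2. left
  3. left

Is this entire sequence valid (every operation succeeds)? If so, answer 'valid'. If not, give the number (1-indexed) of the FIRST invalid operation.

Step 1 (down 1): focus=M path=1 depth=1 children=[] left=['F'] right=[] parent=V
Step 2 (left): focus=F path=0 depth=1 children=['Y'] left=[] right=['M'] parent=V
Step 3 (left): INVALID

Answer: 3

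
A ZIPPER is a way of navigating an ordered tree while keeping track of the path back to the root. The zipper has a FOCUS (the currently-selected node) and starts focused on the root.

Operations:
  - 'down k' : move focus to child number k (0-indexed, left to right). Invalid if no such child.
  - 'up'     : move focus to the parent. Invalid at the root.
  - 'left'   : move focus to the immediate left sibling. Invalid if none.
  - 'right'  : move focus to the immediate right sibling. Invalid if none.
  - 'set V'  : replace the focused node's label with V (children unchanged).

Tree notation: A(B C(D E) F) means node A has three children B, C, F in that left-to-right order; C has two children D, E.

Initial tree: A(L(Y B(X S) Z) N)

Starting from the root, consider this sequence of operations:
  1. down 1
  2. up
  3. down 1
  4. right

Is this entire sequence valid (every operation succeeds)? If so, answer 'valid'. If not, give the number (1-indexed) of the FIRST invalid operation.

Step 1 (down 1): focus=N path=1 depth=1 children=[] left=['L'] right=[] parent=A
Step 2 (up): focus=A path=root depth=0 children=['L', 'N'] (at root)
Step 3 (down 1): focus=N path=1 depth=1 children=[] left=['L'] right=[] parent=A
Step 4 (right): INVALID

Answer: 4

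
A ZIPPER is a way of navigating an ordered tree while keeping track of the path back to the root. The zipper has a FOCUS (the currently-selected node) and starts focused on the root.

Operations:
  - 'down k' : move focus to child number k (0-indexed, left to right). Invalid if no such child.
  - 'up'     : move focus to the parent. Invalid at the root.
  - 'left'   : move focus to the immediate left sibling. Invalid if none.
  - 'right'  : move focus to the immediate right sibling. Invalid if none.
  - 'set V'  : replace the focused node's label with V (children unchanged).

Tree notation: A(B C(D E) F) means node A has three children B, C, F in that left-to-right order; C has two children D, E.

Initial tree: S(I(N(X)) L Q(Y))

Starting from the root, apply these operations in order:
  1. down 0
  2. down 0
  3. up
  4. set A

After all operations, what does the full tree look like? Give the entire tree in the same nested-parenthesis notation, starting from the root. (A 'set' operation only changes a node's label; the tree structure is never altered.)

Step 1 (down 0): focus=I path=0 depth=1 children=['N'] left=[] right=['L', 'Q'] parent=S
Step 2 (down 0): focus=N path=0/0 depth=2 children=['X'] left=[] right=[] parent=I
Step 3 (up): focus=I path=0 depth=1 children=['N'] left=[] right=['L', 'Q'] parent=S
Step 4 (set A): focus=A path=0 depth=1 children=['N'] left=[] right=['L', 'Q'] parent=S

Answer: S(A(N(X)) L Q(Y))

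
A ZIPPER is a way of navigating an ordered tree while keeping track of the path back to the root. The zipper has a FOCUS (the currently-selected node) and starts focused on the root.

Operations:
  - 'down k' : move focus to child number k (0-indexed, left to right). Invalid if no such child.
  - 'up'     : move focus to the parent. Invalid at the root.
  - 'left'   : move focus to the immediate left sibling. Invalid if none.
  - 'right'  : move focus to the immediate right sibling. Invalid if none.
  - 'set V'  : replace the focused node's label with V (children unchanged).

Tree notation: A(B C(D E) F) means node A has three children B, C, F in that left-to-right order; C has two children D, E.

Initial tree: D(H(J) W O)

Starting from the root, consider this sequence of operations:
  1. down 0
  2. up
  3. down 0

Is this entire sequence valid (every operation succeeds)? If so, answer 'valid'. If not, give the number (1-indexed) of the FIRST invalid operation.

Step 1 (down 0): focus=H path=0 depth=1 children=['J'] left=[] right=['W', 'O'] parent=D
Step 2 (up): focus=D path=root depth=0 children=['H', 'W', 'O'] (at root)
Step 3 (down 0): focus=H path=0 depth=1 children=['J'] left=[] right=['W', 'O'] parent=D

Answer: valid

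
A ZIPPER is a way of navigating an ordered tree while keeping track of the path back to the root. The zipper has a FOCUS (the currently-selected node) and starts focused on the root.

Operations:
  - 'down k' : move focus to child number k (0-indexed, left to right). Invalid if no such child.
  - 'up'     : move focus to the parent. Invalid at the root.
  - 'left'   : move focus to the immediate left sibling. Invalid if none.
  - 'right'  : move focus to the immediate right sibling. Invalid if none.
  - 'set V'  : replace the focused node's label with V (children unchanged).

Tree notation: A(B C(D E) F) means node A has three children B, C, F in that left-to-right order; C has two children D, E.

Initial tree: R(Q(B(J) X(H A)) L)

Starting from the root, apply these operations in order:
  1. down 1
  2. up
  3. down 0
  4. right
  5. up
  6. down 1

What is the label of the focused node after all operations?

Answer: L

Derivation:
Step 1 (down 1): focus=L path=1 depth=1 children=[] left=['Q'] right=[] parent=R
Step 2 (up): focus=R path=root depth=0 children=['Q', 'L'] (at root)
Step 3 (down 0): focus=Q path=0 depth=1 children=['B', 'X'] left=[] right=['L'] parent=R
Step 4 (right): focus=L path=1 depth=1 children=[] left=['Q'] right=[] parent=R
Step 5 (up): focus=R path=root depth=0 children=['Q', 'L'] (at root)
Step 6 (down 1): focus=L path=1 depth=1 children=[] left=['Q'] right=[] parent=R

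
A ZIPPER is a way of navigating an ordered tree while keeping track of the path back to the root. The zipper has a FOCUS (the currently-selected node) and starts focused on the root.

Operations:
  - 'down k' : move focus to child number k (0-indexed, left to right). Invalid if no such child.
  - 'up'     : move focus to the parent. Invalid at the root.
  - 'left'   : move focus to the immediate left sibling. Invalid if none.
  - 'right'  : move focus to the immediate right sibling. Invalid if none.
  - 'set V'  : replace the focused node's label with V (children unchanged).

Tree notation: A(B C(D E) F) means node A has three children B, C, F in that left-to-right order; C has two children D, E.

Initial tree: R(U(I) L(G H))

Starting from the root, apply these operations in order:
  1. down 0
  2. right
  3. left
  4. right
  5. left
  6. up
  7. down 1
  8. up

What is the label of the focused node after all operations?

Answer: R

Derivation:
Step 1 (down 0): focus=U path=0 depth=1 children=['I'] left=[] right=['L'] parent=R
Step 2 (right): focus=L path=1 depth=1 children=['G', 'H'] left=['U'] right=[] parent=R
Step 3 (left): focus=U path=0 depth=1 children=['I'] left=[] right=['L'] parent=R
Step 4 (right): focus=L path=1 depth=1 children=['G', 'H'] left=['U'] right=[] parent=R
Step 5 (left): focus=U path=0 depth=1 children=['I'] left=[] right=['L'] parent=R
Step 6 (up): focus=R path=root depth=0 children=['U', 'L'] (at root)
Step 7 (down 1): focus=L path=1 depth=1 children=['G', 'H'] left=['U'] right=[] parent=R
Step 8 (up): focus=R path=root depth=0 children=['U', 'L'] (at root)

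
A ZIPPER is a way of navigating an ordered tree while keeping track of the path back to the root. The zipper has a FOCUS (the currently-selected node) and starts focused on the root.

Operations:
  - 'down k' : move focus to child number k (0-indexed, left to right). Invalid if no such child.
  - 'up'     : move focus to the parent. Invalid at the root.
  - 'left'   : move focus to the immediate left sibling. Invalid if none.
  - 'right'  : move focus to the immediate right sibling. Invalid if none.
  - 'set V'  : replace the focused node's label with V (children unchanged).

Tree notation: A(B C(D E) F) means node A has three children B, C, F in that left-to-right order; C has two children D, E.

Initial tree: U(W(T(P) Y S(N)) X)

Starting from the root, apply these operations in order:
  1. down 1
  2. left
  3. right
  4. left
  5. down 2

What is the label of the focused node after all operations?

Answer: S

Derivation:
Step 1 (down 1): focus=X path=1 depth=1 children=[] left=['W'] right=[] parent=U
Step 2 (left): focus=W path=0 depth=1 children=['T', 'Y', 'S'] left=[] right=['X'] parent=U
Step 3 (right): focus=X path=1 depth=1 children=[] left=['W'] right=[] parent=U
Step 4 (left): focus=W path=0 depth=1 children=['T', 'Y', 'S'] left=[] right=['X'] parent=U
Step 5 (down 2): focus=S path=0/2 depth=2 children=['N'] left=['T', 'Y'] right=[] parent=W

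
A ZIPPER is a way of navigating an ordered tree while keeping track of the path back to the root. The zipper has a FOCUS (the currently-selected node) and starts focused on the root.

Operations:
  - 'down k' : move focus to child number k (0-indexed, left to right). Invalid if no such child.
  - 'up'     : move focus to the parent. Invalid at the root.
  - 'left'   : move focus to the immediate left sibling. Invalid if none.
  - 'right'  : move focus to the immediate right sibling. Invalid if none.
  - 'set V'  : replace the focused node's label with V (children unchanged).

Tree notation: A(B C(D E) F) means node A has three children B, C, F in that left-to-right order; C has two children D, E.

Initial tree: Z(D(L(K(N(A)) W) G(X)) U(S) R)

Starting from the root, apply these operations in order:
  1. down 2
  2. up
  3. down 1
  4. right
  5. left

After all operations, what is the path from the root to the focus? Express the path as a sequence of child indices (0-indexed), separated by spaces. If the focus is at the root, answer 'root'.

Answer: 1

Derivation:
Step 1 (down 2): focus=R path=2 depth=1 children=[] left=['D', 'U'] right=[] parent=Z
Step 2 (up): focus=Z path=root depth=0 children=['D', 'U', 'R'] (at root)
Step 3 (down 1): focus=U path=1 depth=1 children=['S'] left=['D'] right=['R'] parent=Z
Step 4 (right): focus=R path=2 depth=1 children=[] left=['D', 'U'] right=[] parent=Z
Step 5 (left): focus=U path=1 depth=1 children=['S'] left=['D'] right=['R'] parent=Z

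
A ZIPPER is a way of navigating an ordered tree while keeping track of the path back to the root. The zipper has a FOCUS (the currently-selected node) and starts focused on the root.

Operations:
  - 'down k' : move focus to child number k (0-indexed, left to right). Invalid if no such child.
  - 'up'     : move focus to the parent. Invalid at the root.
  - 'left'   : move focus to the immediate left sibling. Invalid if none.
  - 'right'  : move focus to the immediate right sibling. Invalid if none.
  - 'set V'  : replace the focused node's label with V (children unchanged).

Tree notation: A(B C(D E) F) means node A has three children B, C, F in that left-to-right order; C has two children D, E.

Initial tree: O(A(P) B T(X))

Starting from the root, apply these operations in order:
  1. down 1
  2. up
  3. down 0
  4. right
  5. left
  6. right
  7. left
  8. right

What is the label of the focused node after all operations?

Step 1 (down 1): focus=B path=1 depth=1 children=[] left=['A'] right=['T'] parent=O
Step 2 (up): focus=O path=root depth=0 children=['A', 'B', 'T'] (at root)
Step 3 (down 0): focus=A path=0 depth=1 children=['P'] left=[] right=['B', 'T'] parent=O
Step 4 (right): focus=B path=1 depth=1 children=[] left=['A'] right=['T'] parent=O
Step 5 (left): focus=A path=0 depth=1 children=['P'] left=[] right=['B', 'T'] parent=O
Step 6 (right): focus=B path=1 depth=1 children=[] left=['A'] right=['T'] parent=O
Step 7 (left): focus=A path=0 depth=1 children=['P'] left=[] right=['B', 'T'] parent=O
Step 8 (right): focus=B path=1 depth=1 children=[] left=['A'] right=['T'] parent=O

Answer: B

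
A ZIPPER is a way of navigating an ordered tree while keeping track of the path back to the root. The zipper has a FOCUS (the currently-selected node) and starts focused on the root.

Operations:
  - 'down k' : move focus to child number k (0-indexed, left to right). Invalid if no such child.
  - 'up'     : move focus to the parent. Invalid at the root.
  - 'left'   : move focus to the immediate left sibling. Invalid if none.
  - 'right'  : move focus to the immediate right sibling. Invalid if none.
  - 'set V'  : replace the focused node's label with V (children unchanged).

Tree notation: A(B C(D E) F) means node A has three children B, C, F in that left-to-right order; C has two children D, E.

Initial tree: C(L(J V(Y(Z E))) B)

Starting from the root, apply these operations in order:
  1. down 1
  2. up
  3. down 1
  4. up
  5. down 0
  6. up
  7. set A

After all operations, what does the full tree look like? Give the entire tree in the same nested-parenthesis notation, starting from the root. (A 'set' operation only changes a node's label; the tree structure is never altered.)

Step 1 (down 1): focus=B path=1 depth=1 children=[] left=['L'] right=[] parent=C
Step 2 (up): focus=C path=root depth=0 children=['L', 'B'] (at root)
Step 3 (down 1): focus=B path=1 depth=1 children=[] left=['L'] right=[] parent=C
Step 4 (up): focus=C path=root depth=0 children=['L', 'B'] (at root)
Step 5 (down 0): focus=L path=0 depth=1 children=['J', 'V'] left=[] right=['B'] parent=C
Step 6 (up): focus=C path=root depth=0 children=['L', 'B'] (at root)
Step 7 (set A): focus=A path=root depth=0 children=['L', 'B'] (at root)

Answer: A(L(J V(Y(Z E))) B)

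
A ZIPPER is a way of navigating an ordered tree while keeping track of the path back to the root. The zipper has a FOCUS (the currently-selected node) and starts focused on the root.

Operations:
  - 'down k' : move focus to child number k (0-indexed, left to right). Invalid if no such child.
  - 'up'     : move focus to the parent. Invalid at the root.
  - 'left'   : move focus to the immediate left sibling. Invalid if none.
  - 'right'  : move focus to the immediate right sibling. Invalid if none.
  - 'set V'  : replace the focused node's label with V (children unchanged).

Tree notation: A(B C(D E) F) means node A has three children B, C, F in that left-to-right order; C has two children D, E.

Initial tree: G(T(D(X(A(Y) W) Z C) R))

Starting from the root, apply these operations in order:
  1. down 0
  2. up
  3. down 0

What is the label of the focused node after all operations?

Answer: T

Derivation:
Step 1 (down 0): focus=T path=0 depth=1 children=['D', 'R'] left=[] right=[] parent=G
Step 2 (up): focus=G path=root depth=0 children=['T'] (at root)
Step 3 (down 0): focus=T path=0 depth=1 children=['D', 'R'] left=[] right=[] parent=G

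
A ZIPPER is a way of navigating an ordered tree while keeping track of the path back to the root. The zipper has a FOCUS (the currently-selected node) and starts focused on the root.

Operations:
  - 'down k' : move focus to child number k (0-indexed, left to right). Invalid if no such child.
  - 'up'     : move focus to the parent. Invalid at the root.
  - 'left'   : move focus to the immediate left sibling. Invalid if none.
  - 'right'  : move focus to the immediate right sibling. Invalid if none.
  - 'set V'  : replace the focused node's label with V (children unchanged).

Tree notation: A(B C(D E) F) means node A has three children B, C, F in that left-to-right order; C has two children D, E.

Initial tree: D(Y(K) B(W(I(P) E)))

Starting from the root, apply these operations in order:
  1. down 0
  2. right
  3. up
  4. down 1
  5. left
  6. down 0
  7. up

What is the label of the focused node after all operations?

Step 1 (down 0): focus=Y path=0 depth=1 children=['K'] left=[] right=['B'] parent=D
Step 2 (right): focus=B path=1 depth=1 children=['W'] left=['Y'] right=[] parent=D
Step 3 (up): focus=D path=root depth=0 children=['Y', 'B'] (at root)
Step 4 (down 1): focus=B path=1 depth=1 children=['W'] left=['Y'] right=[] parent=D
Step 5 (left): focus=Y path=0 depth=1 children=['K'] left=[] right=['B'] parent=D
Step 6 (down 0): focus=K path=0/0 depth=2 children=[] left=[] right=[] parent=Y
Step 7 (up): focus=Y path=0 depth=1 children=['K'] left=[] right=['B'] parent=D

Answer: Y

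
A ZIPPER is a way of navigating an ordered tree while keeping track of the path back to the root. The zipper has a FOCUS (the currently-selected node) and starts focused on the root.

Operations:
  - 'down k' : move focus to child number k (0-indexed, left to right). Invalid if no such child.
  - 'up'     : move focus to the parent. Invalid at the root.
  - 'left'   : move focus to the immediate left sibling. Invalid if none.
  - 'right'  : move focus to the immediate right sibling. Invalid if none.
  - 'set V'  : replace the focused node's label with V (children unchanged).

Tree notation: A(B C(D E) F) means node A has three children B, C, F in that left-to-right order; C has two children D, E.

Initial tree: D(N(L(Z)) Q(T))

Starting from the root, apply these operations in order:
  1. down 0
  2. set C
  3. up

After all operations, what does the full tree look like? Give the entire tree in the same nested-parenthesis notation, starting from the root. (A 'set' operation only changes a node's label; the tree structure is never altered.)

Answer: D(C(L(Z)) Q(T))

Derivation:
Step 1 (down 0): focus=N path=0 depth=1 children=['L'] left=[] right=['Q'] parent=D
Step 2 (set C): focus=C path=0 depth=1 children=['L'] left=[] right=['Q'] parent=D
Step 3 (up): focus=D path=root depth=0 children=['C', 'Q'] (at root)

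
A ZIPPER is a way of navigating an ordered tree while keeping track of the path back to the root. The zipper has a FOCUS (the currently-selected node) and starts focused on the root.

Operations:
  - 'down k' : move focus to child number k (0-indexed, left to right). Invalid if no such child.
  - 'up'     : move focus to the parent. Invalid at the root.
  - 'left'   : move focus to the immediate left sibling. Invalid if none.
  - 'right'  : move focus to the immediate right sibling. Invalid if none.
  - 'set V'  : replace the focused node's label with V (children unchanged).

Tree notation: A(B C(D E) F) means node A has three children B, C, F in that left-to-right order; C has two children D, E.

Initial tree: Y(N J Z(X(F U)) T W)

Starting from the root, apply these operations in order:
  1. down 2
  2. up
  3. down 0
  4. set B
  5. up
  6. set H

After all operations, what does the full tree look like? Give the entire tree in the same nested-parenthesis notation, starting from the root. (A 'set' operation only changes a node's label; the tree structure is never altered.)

Step 1 (down 2): focus=Z path=2 depth=1 children=['X'] left=['N', 'J'] right=['T', 'W'] parent=Y
Step 2 (up): focus=Y path=root depth=0 children=['N', 'J', 'Z', 'T', 'W'] (at root)
Step 3 (down 0): focus=N path=0 depth=1 children=[] left=[] right=['J', 'Z', 'T', 'W'] parent=Y
Step 4 (set B): focus=B path=0 depth=1 children=[] left=[] right=['J', 'Z', 'T', 'W'] parent=Y
Step 5 (up): focus=Y path=root depth=0 children=['B', 'J', 'Z', 'T', 'W'] (at root)
Step 6 (set H): focus=H path=root depth=0 children=['B', 'J', 'Z', 'T', 'W'] (at root)

Answer: H(B J Z(X(F U)) T W)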